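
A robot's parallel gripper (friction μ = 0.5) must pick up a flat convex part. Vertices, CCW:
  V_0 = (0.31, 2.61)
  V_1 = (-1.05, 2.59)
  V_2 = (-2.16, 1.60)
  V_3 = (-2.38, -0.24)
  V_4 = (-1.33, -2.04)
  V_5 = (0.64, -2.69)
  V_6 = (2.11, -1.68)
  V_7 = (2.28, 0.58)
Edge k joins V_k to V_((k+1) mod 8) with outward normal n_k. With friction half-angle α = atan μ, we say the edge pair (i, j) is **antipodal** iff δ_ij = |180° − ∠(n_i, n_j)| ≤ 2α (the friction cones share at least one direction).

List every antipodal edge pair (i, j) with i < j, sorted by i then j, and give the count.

count = 10; pairs: (0,4), (0,5), (1,5), (1,6), (2,5), (2,6), (2,7), (3,6), (3,7), (4,7)

α = atan 0.5 = 26.57°;  2α = 53.13°
n_0 = (-0.0147, +0.9999)
n_1 = (-0.6656, +0.7463)
n_2 = (-0.9929, +0.1187)
n_3 = (-0.8638, -0.5039)
n_4 = (-0.3133, -0.9496)
n_5 = (+0.5663, -0.8242)
n_6 = (+0.9972, -0.0750)
n_7 = (+0.7176, +0.6964)
  (0,1): δ = 139.11°  ·
  (0,2): δ = 97.66°  ·
  (0,3): δ = 60.59°  ·
  (0,4): δ = 19.10°  ✓
  (0,5): δ = 33.65°  ✓
  (0,6): δ = 84.86°  ·
  (0,7): δ = 133.30°  ·
  (1,2): δ = 138.55°  ·
  (1,3): δ = 101.47°  ·
  (1,4): δ = 59.99°  ·
  (1,5): δ = 7.24°  ✓
  (1,6): δ = 43.97°  ✓
  (1,7): δ = 92.41°  ·
  (2,3): δ = 142.93°  ·
  (2,4): δ = 101.44°  ·
  (2,5): δ = 48.69°  ✓
  (2,6): δ = 2.52°  ✓
  (2,7): δ = 50.96°  ✓
  (3,4): δ = 138.52°  ·
  (3,5): δ = 85.76°  ·
  (3,6): δ = 34.56°  ✓
  (3,7): δ = 13.88°  ✓
  (4,5): δ = 127.25°  ·
  (4,6): δ = 76.04°  ·
  (4,7): δ = 27.60°  ✓
  (5,6): δ = 128.79°  ·
  (5,7): δ = 80.35°  ·
  (6,7): δ = 131.56°  ·
antipodal pairs: 10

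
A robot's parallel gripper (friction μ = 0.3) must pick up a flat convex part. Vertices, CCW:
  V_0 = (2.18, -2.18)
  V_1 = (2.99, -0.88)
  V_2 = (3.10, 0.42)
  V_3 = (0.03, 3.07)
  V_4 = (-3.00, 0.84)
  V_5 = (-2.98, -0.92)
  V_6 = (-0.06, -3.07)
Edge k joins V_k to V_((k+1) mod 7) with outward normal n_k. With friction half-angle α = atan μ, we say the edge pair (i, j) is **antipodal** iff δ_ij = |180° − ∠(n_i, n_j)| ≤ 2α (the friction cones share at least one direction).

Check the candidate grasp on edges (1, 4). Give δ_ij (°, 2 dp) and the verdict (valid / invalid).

δ = 5.49°, valid

α = atan 0.3 = 16.70°;  2α = 33.40°
edge 1: e_1 = (+0.11, +1.30);  n_1 = (+0.9964, -0.0843)
edge 4: e_4 = (+0.02, -1.76);  n_4 = (-0.9999, -0.0114)
∠(n_1, n_4) = 174.51°
δ = |180° − 174.51°| = 5.49°
5.49° ≤ 2α = 33.40°  →  valid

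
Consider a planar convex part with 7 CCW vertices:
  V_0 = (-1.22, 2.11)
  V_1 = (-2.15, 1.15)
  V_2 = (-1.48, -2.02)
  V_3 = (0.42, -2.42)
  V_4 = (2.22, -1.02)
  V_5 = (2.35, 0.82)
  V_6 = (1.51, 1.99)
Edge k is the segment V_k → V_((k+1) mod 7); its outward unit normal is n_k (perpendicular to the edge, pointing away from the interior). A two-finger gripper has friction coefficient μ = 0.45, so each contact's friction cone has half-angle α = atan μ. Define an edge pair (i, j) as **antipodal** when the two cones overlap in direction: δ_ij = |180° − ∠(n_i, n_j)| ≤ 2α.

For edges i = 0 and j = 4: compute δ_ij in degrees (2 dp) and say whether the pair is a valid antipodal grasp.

α = atan 0.45 = 24.23°;  2α = 48.46°
edge 0: e_0 = (-0.93, -0.96);  n_0 = (-0.7182, +0.6958)
edge 4: e_4 = (+0.13, +1.84);  n_4 = (+0.9975, -0.0705)
∠(n_0, n_4) = 139.95°
δ = |180° − 139.95°| = 40.05°
40.05° ≤ 2α = 48.46°  →  valid

δ = 40.05°, valid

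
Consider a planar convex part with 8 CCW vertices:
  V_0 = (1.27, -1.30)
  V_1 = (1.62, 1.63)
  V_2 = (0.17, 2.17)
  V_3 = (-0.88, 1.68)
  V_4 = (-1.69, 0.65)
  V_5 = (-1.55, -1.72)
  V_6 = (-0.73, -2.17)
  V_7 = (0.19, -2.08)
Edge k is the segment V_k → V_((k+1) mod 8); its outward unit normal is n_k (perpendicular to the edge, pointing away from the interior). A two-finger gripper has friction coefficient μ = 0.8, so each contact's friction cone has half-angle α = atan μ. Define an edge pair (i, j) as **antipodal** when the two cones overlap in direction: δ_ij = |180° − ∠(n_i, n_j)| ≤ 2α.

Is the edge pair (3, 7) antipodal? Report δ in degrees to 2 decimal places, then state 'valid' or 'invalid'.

α = atan 0.8 = 38.66°;  2α = 77.32°
edge 3: e_3 = (-0.81, -1.03);  n_3 = (-0.7861, +0.6182)
edge 7: e_7 = (+1.08, +0.78);  n_7 = (+0.5855, -0.8107)
∠(n_3, n_7) = 164.02°
δ = |180° − 164.02°| = 15.98°
15.98° ≤ 2α = 77.32°  →  valid

δ = 15.98°, valid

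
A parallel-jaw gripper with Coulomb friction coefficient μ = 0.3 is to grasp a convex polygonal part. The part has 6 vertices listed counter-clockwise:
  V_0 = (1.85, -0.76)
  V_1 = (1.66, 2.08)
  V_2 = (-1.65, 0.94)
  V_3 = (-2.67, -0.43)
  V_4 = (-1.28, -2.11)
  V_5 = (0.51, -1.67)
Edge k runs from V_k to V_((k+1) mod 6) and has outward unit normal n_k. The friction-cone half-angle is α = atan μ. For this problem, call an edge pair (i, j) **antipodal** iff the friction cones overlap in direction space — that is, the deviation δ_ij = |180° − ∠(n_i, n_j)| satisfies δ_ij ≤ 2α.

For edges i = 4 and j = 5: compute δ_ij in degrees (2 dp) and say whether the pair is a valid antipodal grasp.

δ = 159.63°, invalid

α = atan 0.3 = 16.70°;  2α = 33.40°
edge 4: e_4 = (+1.79, +0.44);  n_4 = (+0.2387, -0.9711)
edge 5: e_5 = (+1.34, +0.91);  n_5 = (+0.5618, -0.8273)
∠(n_4, n_5) = 20.37°
δ = |180° − 20.37°| = 159.63°
159.63° > 2α = 33.40°  →  invalid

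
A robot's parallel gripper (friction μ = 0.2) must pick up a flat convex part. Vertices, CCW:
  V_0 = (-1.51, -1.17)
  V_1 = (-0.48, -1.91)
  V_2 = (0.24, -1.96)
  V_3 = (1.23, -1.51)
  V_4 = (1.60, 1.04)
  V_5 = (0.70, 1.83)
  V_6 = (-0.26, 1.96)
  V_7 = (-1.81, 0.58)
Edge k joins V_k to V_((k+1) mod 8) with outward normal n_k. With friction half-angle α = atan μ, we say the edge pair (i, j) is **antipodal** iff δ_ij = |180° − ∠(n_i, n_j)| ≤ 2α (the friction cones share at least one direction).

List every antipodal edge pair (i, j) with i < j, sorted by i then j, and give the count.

α = atan 0.2 = 11.31°;  2α = 22.62°
n_0 = (-0.5835, -0.8121)
n_1 = (-0.0693, -0.9976)
n_2 = (+0.4138, -0.9104)
n_3 = (+0.9896, -0.1436)
n_4 = (+0.6597, +0.7515)
n_5 = (+0.1342, +0.9910)
n_6 = (-0.6650, +0.7469)
n_7 = (-0.9856, -0.1690)
  (0,1): δ = 148.28°  ·
  (0,2): δ = 119.86°  ·
  (0,3): δ = 62.56°  ·
  (0,4): δ = 5.58°  ✓
  (0,5): δ = 27.98°  ·
  (0,6): δ = 77.37°  ·
  (0,7): δ = 135.42°  ·
  (1,2): δ = 151.58°  ·
  (1,3): δ = 94.28°  ·
  (1,4): δ = 37.30°  ·
  (1,5): δ = 3.74°  ✓
  (1,6): δ = 45.65°  ·
  (1,7): δ = 103.70°  ·
  (2,3): δ = 122.70°  ·
  (2,4): δ = 65.72°  ·
  (2,5): δ = 32.16°  ·
  (2,6): δ = 17.24°  ✓
  (2,7): δ = 75.28°  ·
  (3,4): δ = 123.02°  ·
  (3,5): δ = 89.46°  ·
  (3,6): δ = 40.06°  ·
  (3,7): δ = 17.98°  ✓
  (4,5): δ = 146.44°  ·
  (4,6): δ = 97.04°  ·
  (4,7): δ = 39.00°  ·
  (5,6): δ = 130.61°  ·
  (5,7): δ = 72.56°  ·
  (6,7): δ = 121.95°  ·
antipodal pairs: 4

count = 4; pairs: (0,4), (1,5), (2,6), (3,7)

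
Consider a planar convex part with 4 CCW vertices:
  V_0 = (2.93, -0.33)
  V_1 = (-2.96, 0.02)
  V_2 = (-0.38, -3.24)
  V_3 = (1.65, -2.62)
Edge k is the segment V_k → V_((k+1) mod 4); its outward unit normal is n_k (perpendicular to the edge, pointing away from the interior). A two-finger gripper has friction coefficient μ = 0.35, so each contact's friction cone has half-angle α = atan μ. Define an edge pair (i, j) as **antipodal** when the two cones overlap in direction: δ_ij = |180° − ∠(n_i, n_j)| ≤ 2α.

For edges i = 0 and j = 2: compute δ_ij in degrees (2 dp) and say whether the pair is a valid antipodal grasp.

α = atan 0.35 = 19.29°;  2α = 38.58°
edge 0: e_0 = (-5.89, +0.35);  n_0 = (+0.0593, +0.9982)
edge 2: e_2 = (+2.03, +0.62);  n_2 = (+0.2921, -0.9564)
∠(n_0, n_2) = 159.62°
δ = |180° − 159.62°| = 20.38°
20.38° ≤ 2α = 38.58°  →  valid

δ = 20.38°, valid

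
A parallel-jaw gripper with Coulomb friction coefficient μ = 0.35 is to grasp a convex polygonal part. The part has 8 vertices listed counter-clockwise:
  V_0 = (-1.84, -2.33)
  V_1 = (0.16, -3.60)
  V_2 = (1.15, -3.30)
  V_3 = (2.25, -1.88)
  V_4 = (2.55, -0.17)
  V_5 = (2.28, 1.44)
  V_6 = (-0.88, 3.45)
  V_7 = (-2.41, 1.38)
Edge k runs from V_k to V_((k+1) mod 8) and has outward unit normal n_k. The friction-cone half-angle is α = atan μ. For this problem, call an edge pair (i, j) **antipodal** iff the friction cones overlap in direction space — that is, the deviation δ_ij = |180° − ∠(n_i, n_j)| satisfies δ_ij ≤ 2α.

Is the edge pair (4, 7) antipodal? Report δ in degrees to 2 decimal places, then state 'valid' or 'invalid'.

α = atan 0.35 = 19.29°;  2α = 38.58°
edge 4: e_4 = (-0.27, +1.61);  n_4 = (+0.9862, +0.1654)
edge 7: e_7 = (+0.57, -3.71);  n_7 = (-0.9884, -0.1519)
∠(n_4, n_7) = 179.21°
δ = |180° − 179.21°| = 0.79°
0.79° ≤ 2α = 38.58°  →  valid

δ = 0.79°, valid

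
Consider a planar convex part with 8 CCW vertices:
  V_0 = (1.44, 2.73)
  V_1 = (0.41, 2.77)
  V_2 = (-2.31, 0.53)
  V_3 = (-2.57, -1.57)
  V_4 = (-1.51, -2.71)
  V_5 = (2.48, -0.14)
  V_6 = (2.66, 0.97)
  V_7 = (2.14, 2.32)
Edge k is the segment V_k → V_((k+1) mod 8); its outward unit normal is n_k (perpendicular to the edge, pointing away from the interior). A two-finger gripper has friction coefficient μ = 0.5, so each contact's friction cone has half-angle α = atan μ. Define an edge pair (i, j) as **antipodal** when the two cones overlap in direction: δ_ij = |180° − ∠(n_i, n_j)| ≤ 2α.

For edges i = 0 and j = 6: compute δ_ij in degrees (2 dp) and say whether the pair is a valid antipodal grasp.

α = atan 0.5 = 26.57°;  2α = 53.13°
edge 0: e_0 = (-1.03, +0.04);  n_0 = (+0.0388, +0.9992)
edge 6: e_6 = (-0.52, +1.35);  n_6 = (+0.9332, +0.3594)
∠(n_0, n_6) = 66.71°
δ = |180° − 66.71°| = 113.29°
113.29° > 2α = 53.13°  →  invalid

δ = 113.29°, invalid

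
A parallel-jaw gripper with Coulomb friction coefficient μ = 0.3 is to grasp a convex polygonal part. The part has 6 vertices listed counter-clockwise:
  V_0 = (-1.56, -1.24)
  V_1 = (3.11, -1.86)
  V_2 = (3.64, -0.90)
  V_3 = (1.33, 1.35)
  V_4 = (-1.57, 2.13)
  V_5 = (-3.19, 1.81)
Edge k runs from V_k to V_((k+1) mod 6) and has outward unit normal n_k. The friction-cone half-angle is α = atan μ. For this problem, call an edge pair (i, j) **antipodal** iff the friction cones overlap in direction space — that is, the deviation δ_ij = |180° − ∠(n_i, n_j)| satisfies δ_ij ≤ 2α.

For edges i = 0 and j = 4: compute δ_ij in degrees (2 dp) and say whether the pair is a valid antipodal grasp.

α = atan 0.3 = 16.70°;  2α = 33.40°
edge 0: e_0 = (+4.67, -0.62);  n_0 = (-0.1316, -0.9913)
edge 4: e_4 = (-1.62, -0.32);  n_4 = (-0.1938, +0.9810)
∠(n_0, n_4) = 161.26°
δ = |180° − 161.26°| = 18.74°
18.74° ≤ 2α = 33.40°  →  valid

δ = 18.74°, valid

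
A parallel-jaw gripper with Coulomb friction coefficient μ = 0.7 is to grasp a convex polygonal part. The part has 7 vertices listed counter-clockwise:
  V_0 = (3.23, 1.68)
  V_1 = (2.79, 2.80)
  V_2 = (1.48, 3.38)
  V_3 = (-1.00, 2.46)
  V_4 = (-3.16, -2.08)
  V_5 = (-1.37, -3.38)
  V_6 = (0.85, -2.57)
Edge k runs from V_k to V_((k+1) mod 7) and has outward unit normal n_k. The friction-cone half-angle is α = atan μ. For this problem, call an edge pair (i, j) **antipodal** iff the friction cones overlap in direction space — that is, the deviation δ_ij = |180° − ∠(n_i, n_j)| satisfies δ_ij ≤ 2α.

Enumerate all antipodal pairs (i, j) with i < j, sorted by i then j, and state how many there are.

α = atan 0.7 = 34.99°;  2α = 69.98°
n_0 = (+0.9308, +0.3657)
n_1 = (+0.4048, +0.9144)
n_2 = (-0.3478, +0.9376)
n_3 = (-0.9030, +0.4296)
n_4 = (-0.5876, -0.8091)
n_5 = (+0.3428, -0.9394)
n_6 = (+0.8725, -0.4886)
  (0,1): δ = 135.33°  ·
  (0,2): δ = 91.09°  ·
  (0,3): δ = 46.89°  ✓
  (0,4): δ = 32.56°  ✓
  (0,5): δ = 88.60°  ·
  (0,6): δ = 129.30°  ·
  (1,2): δ = 135.77°  ·
  (1,3): δ = 91.56°  ·
  (1,4): δ = 12.11°  ✓
  (1,5): δ = 43.93°  ✓
  (1,6): δ = 84.63°  ·
  (2,3): δ = 135.80°  ·
  (2,4): δ = 56.34°  ✓
  (2,5): δ = 0.31°  ✓
  (2,6): δ = 40.40°  ✓
  (3,4): δ = 100.55°  ·
  (3,5): δ = 44.51°  ✓
  (3,6): δ = 3.81°  ✓
  (4,5): δ = 123.97°  ·
  (4,6): δ = 83.26°  ·
  (5,6): δ = 139.29°  ·
antipodal pairs: 9

count = 9; pairs: (0,3), (0,4), (1,4), (1,5), (2,4), (2,5), (2,6), (3,5), (3,6)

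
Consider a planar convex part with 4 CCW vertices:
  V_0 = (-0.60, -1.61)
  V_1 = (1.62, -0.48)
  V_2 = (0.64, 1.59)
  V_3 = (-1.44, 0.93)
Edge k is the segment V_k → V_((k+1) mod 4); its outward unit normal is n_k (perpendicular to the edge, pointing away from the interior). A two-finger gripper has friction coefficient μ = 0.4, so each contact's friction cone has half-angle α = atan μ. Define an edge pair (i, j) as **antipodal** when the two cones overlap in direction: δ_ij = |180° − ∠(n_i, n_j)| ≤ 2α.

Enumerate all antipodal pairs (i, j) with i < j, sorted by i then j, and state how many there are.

count = 2; pairs: (0,2), (1,3)

α = atan 0.4 = 21.80°;  2α = 43.60°
n_0 = (+0.4536, -0.8912)
n_1 = (+0.9038, +0.4279)
n_2 = (-0.3024, +0.9532)
n_3 = (-0.9494, -0.3140)
  (0,1): δ = 91.64°  ·
  (0,2): δ = 9.37°  ✓
  (0,3): δ = 81.32°  ·
  (1,2): δ = 97.73°  ·
  (1,3): δ = 7.03°  ✓
  (2,3): δ = 89.31°  ·
antipodal pairs: 2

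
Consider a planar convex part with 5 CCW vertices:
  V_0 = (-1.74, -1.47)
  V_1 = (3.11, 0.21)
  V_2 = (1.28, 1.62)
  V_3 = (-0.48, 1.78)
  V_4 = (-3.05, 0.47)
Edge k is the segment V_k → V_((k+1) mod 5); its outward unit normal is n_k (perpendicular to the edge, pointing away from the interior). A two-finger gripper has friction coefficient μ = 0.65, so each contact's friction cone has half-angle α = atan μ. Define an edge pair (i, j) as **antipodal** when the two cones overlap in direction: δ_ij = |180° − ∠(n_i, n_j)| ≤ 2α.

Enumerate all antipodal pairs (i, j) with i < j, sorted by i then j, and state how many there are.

count = 5; pairs: (0,1), (0,2), (0,3), (1,4), (2,4)

α = atan 0.65 = 33.02°;  2α = 66.05°
n_0 = (+0.3273, -0.9449)
n_1 = (+0.6103, +0.7921)
n_2 = (+0.0905, +0.9959)
n_3 = (-0.4541, +0.8909)
n_4 = (-0.8287, -0.5596)
  (0,1): δ = 56.72°  ✓
  (0,2): δ = 24.30°  ✓
  (0,3): δ = 7.90°  ✓
  (0,4): δ = 104.92°  ·
  (1,2): δ = 147.58°  ·
  (1,3): δ = 115.38°  ·
  (1,4): δ = 18.36°  ✓
  (2,3): δ = 147.80°  ·
  (2,4): δ = 50.78°  ✓
  (3,4): δ = 82.98°  ·
antipodal pairs: 5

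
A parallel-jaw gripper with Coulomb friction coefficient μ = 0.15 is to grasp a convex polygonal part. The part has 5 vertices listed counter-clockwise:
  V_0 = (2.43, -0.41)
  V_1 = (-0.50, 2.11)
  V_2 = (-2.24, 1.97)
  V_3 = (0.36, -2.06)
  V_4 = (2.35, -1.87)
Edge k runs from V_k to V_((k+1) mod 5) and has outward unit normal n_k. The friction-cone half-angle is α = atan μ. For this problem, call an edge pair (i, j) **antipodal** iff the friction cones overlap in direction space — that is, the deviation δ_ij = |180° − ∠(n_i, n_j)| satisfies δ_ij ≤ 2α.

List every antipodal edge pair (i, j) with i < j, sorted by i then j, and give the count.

count = 2; pairs: (0,2), (1,3)

α = atan 0.15 = 8.53°;  2α = 17.06°
n_0 = (+0.6521, +0.7582)
n_1 = (-0.0802, +0.9968)
n_2 = (-0.8403, -0.5421)
n_3 = (+0.0950, -0.9955)
n_4 = (+0.9985, -0.0547)
  (0,1): δ = 134.70°  ·
  (0,2): δ = 16.47°  ✓
  (0,3): δ = 46.15°  ·
  (0,4): δ = 127.56°  ·
  (1,2): δ = 61.77°  ·
  (1,3): δ = 0.85°  ✓
  (1,4): δ = 82.26°  ·
  (2,3): δ = 117.37°  ·
  (2,4): δ = 35.96°  ·
  (3,4): δ = 98.59°  ·
antipodal pairs: 2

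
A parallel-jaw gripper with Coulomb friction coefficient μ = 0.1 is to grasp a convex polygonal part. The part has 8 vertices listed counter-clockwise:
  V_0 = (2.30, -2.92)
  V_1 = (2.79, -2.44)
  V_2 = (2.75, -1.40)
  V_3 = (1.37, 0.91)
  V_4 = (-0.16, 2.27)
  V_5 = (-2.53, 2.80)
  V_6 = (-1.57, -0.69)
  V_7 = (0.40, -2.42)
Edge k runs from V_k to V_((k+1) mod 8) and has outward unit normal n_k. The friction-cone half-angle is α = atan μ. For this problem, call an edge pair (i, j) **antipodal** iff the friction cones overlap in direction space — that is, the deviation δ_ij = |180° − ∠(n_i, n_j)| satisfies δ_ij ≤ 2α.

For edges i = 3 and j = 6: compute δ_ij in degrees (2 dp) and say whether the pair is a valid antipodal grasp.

α = atan 0.1 = 5.71°;  2α = 11.42°
edge 3: e_3 = (-1.53, +1.36);  n_3 = (+0.6644, +0.7474)
edge 6: e_6 = (+1.97, -1.73);  n_6 = (-0.6599, -0.7514)
∠(n_3, n_6) = 179.66°
δ = |180° − 179.66°| = 0.34°
0.34° ≤ 2α = 11.42°  →  valid

δ = 0.34°, valid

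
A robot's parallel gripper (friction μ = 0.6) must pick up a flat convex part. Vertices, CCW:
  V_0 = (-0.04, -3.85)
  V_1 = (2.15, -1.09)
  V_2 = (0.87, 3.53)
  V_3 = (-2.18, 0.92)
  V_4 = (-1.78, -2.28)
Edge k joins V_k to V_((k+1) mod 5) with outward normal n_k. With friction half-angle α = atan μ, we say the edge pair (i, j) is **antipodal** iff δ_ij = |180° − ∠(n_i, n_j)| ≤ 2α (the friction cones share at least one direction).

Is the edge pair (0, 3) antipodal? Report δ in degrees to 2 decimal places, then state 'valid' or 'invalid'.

α = atan 0.6 = 30.96°;  2α = 61.93°
edge 0: e_0 = (+2.19, +2.76);  n_0 = (+0.7834, -0.6216)
edge 3: e_3 = (+0.40, -3.20);  n_3 = (-0.9923, -0.1240)
∠(n_0, n_3) = 134.44°
δ = |180° − 134.44°| = 45.56°
45.56° ≤ 2α = 61.93°  →  valid

δ = 45.56°, valid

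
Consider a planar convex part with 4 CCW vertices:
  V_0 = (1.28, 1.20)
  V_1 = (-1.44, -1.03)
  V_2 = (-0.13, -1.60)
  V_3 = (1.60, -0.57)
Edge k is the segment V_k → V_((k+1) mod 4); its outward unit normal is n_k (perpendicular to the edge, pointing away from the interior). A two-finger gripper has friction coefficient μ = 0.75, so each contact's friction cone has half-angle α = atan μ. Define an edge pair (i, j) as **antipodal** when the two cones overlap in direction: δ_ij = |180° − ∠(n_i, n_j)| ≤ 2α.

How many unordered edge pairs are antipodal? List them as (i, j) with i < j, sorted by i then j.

α = atan 0.75 = 36.87°;  2α = 73.74°
n_0 = (-0.6340, +0.7733)
n_1 = (-0.3990, -0.9170)
n_2 = (+0.5116, -0.8592)
n_3 = (+0.9840, +0.1779)
  (0,1): δ = 62.86°  ✓
  (0,2): δ = 8.58°  ✓
  (0,3): δ = 60.90°  ✓
  (1,2): δ = 125.72°  ·
  (1,3): δ = 56.24°  ✓
  (2,3): δ = 110.52°  ·
antipodal pairs: 4

count = 4; pairs: (0,1), (0,2), (0,3), (1,3)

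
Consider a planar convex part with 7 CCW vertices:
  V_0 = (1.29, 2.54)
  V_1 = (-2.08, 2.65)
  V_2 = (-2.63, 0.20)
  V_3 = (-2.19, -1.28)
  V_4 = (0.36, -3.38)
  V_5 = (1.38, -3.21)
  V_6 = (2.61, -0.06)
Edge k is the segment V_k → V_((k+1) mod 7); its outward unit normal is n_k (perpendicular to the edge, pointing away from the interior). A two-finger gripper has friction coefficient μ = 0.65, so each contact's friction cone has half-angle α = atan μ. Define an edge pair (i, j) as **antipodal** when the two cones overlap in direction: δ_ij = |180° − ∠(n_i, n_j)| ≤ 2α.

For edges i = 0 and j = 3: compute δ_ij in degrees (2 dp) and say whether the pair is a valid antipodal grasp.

α = atan 0.65 = 33.02°;  2α = 66.05°
edge 0: e_0 = (-3.37, +0.11);  n_0 = (+0.0326, +0.9995)
edge 3: e_3 = (+2.55, -2.10);  n_3 = (-0.6357, -0.7719)
∠(n_0, n_3) = 142.40°
δ = |180° − 142.40°| = 37.60°
37.60° ≤ 2α = 66.05°  →  valid

δ = 37.60°, valid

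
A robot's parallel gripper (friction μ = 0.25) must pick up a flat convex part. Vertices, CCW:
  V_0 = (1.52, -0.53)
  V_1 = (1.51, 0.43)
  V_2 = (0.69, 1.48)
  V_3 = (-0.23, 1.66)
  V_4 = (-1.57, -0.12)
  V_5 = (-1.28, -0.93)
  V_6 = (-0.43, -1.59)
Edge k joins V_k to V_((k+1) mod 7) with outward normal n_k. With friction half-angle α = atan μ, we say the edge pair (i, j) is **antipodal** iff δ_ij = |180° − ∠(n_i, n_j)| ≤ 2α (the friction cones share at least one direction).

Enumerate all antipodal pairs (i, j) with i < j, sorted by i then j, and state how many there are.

α = atan 0.25 = 14.04°;  2α = 28.07°
n_0 = (+0.9999, +0.0104)
n_1 = (+0.7881, +0.6155)
n_2 = (+0.1920, +0.9814)
n_3 = (-0.7989, +0.6014)
n_4 = (-0.9415, -0.3371)
n_5 = (-0.6133, -0.7899)
n_6 = (+0.4776, -0.8786)
  (0,1): δ = 142.61°  ·
  (0,2): δ = 101.67°  ·
  (0,3): δ = 37.57°  ·
  (0,4): δ = 19.10°  ✓
  (0,5): δ = 51.57°  ·
  (0,6): δ = 117.93°  ·
  (1,2): δ = 139.06°  ·
  (1,3): δ = 74.96°  ·
  (1,4): δ = 18.29°  ✓
  (1,5): δ = 14.18°  ✓
  (1,6): δ = 80.54°  ·
  (2,3): δ = 115.90°  ·
  (2,4): δ = 59.23°  ·
  (2,5): δ = 26.76°  ✓
  (2,6): δ = 39.60°  ·
  (3,4): δ = 123.33°  ·
  (3,5): δ = 90.86°  ·
  (3,6): δ = 24.50°  ✓
  (4,5): δ = 147.53°  ·
  (4,6): δ = 81.17°  ·
  (5,6): δ = 113.64°  ·
antipodal pairs: 5

count = 5; pairs: (0,4), (1,4), (1,5), (2,5), (3,6)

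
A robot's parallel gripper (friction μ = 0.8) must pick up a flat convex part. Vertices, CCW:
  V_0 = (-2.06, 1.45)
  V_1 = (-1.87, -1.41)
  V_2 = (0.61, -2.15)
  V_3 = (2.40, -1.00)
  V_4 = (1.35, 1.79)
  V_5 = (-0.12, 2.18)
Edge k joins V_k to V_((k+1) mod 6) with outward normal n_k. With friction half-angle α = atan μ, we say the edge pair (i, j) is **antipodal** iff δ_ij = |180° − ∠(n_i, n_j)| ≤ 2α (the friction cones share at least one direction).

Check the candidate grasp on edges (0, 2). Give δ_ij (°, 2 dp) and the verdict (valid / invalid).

α = atan 0.8 = 38.66°;  2α = 77.32°
edge 0: e_0 = (+0.19, -2.86);  n_0 = (-0.9978, -0.0663)
edge 2: e_2 = (+1.79, +1.15);  n_2 = (+0.5405, -0.8413)
∠(n_0, n_2) = 118.92°
δ = |180° − 118.92°| = 61.08°
61.08° ≤ 2α = 77.32°  →  valid

δ = 61.08°, valid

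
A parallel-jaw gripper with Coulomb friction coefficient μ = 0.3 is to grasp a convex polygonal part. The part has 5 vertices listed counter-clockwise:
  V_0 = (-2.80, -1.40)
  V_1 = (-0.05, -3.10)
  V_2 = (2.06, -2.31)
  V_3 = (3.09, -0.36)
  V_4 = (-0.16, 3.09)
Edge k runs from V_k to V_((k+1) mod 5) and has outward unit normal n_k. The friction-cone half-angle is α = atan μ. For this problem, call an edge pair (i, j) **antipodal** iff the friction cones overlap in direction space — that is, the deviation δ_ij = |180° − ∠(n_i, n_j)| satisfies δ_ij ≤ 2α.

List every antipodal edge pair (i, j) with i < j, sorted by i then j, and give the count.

count = 2; pairs: (0,3), (2,4)

α = atan 0.3 = 16.70°;  2α = 33.40°
n_0 = (-0.5258, -0.8506)
n_1 = (+0.3506, -0.9365)
n_2 = (+0.8842, -0.4671)
n_3 = (+0.7279, +0.6857)
n_4 = (-0.8620, +0.5069)
  (0,1): δ = 127.75°  ·
  (0,2): δ = 86.12°  ·
  (0,3): δ = 14.99°  ✓
  (0,4): δ = 91.27°  ·
  (1,2): δ = 138.37°  ·
  (1,3): δ = 67.24°  ·
  (1,4): δ = 39.02°  ·
  (2,3): δ = 108.87°  ·
  (2,4): δ = 2.61°  ✓
  (3,4): δ = 73.74°  ·
antipodal pairs: 2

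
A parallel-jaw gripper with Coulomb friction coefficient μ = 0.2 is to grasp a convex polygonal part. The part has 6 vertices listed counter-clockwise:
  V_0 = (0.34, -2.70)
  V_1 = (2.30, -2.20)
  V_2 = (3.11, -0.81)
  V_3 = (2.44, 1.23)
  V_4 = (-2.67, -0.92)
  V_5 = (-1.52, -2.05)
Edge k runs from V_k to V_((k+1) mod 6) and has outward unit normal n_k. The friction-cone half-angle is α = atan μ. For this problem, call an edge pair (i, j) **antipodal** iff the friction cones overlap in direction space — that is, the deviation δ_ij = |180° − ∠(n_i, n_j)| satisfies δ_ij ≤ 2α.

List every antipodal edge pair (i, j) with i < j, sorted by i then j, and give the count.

count = 1; pairs: (0,3)

α = atan 0.2 = 11.31°;  2α = 22.62°
n_0 = (+0.2472, -0.9690)
n_1 = (+0.8640, -0.5035)
n_2 = (+0.9501, +0.3120)
n_3 = (-0.3878, +0.9217)
n_4 = (-0.7009, -0.7133)
n_5 = (-0.3299, -0.9440)
  (0,1): δ = 134.54°  ·
  (0,2): δ = 86.13°  ·
  (0,3): δ = 8.51°  ✓
  (0,4): δ = 121.19°  ·
  (0,5): δ = 146.43°  ·
  (1,2): δ = 131.59°  ·
  (1,3): δ = 36.95°  ·
  (1,4): δ = 75.73°  ·
  (1,5): δ = 100.97°  ·
  (2,3): δ = 85.36°  ·
  (2,4): δ = 27.32°  ·
  (2,5): δ = 52.56°  ·
  (3,4): δ = 67.32°  ·
  (3,5): δ = 42.08°  ·
  (4,5): δ = 154.77°  ·
antipodal pairs: 1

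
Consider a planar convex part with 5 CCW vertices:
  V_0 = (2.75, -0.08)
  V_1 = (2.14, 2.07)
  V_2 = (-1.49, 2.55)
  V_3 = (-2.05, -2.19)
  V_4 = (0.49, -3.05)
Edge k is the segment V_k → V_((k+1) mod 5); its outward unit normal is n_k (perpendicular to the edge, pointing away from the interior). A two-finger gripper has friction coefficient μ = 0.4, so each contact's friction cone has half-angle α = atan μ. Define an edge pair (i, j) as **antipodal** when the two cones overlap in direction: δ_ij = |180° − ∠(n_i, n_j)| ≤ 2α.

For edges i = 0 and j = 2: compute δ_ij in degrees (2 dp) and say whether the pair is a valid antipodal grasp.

δ = 22.58°, valid

α = atan 0.4 = 21.80°;  2α = 43.60°
edge 0: e_0 = (-0.61, +2.15);  n_0 = (+0.9620, +0.2729)
edge 2: e_2 = (-0.56, -4.74);  n_2 = (-0.9931, +0.1173)
∠(n_0, n_2) = 157.42°
δ = |180° − 157.42°| = 22.58°
22.58° ≤ 2α = 43.60°  →  valid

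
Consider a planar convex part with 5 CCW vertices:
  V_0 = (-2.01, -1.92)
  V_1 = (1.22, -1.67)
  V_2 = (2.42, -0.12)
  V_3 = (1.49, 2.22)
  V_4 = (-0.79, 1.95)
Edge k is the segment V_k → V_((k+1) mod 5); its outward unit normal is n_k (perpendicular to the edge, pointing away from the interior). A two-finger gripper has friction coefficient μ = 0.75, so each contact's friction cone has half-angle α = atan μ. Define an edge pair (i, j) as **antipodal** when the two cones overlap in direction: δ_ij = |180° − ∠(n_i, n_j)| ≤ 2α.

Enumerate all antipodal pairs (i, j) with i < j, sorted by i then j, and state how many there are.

count = 6; pairs: (0,2), (0,3), (0,4), (1,3), (1,4), (2,4)

α = atan 0.75 = 36.87°;  2α = 73.74°
n_0 = (+0.0772, -0.9970)
n_1 = (+0.7907, -0.6122)
n_2 = (+0.9293, +0.3693)
n_3 = (-0.1176, +0.9931)
n_4 = (-0.9537, +0.3007)
  (0,1): δ = 132.17°  ·
  (0,2): δ = 72.75°  ✓
  (0,3): δ = 2.33°  ✓
  (0,4): δ = 68.08°  ✓
  (1,2): δ = 120.58°  ·
  (1,3): δ = 45.50°  ✓
  (1,4): δ = 20.25°  ✓
  (2,3): δ = 104.92°  ·
  (2,4): δ = 39.17°  ✓
  (3,4): δ = 114.25°  ·
antipodal pairs: 6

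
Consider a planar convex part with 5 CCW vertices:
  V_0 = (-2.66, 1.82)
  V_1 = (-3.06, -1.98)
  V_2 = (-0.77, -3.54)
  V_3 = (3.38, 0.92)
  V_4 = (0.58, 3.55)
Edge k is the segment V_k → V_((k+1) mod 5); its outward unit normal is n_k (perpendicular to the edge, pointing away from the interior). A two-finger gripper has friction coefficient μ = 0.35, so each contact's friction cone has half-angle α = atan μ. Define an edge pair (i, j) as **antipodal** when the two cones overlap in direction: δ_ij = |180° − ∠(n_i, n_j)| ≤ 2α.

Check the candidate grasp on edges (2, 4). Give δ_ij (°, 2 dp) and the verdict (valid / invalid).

α = atan 0.35 = 19.29°;  2α = 38.58°
edge 2: e_2 = (+4.15, +4.46);  n_2 = (+0.7321, -0.6812)
edge 4: e_4 = (-3.24, -1.73);  n_4 = (-0.4710, +0.8821)
∠(n_2, n_4) = 161.04°
δ = |180° − 161.04°| = 18.96°
18.96° ≤ 2α = 38.58°  →  valid

δ = 18.96°, valid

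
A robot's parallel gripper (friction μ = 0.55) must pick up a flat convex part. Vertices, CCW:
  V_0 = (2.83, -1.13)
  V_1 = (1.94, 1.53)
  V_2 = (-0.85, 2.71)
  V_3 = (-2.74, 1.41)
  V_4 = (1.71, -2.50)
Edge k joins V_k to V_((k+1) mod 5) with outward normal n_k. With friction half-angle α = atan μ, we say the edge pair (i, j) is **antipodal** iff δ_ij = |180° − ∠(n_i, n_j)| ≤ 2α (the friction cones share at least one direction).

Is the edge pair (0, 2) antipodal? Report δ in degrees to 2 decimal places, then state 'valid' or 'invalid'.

δ = 73.98°, invalid

α = atan 0.55 = 28.81°;  2α = 57.62°
edge 0: e_0 = (-0.89, +2.66);  n_0 = (+0.9483, +0.3173)
edge 2: e_2 = (-1.89, -1.30);  n_2 = (-0.5667, +0.8239)
∠(n_0, n_2) = 106.02°
δ = |180° − 106.02°| = 73.98°
73.98° > 2α = 57.62°  →  invalid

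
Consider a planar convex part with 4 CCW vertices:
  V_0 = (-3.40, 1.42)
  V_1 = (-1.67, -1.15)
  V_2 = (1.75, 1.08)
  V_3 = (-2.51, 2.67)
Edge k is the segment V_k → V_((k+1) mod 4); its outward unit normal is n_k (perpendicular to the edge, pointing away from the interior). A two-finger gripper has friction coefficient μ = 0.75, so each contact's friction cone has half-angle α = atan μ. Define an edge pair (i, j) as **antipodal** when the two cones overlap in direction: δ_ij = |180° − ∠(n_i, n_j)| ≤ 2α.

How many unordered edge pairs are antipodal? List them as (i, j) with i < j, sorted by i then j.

count = 3; pairs: (0,2), (1,2), (1,3)

α = atan 0.75 = 36.87°;  2α = 73.74°
n_0 = (-0.8296, -0.5584)
n_1 = (+0.5462, -0.8377)
n_2 = (+0.3497, +0.9369)
n_3 = (-0.8146, +0.5800)
  (0,1): δ = 90.84°  ·
  (0,2): δ = 35.59°  ✓
  (0,3): δ = 110.60°  ·
  (1,2): δ = 53.57°  ✓
  (1,3): δ = 21.44°  ✓
  (2,3): δ = 104.98°  ·
antipodal pairs: 3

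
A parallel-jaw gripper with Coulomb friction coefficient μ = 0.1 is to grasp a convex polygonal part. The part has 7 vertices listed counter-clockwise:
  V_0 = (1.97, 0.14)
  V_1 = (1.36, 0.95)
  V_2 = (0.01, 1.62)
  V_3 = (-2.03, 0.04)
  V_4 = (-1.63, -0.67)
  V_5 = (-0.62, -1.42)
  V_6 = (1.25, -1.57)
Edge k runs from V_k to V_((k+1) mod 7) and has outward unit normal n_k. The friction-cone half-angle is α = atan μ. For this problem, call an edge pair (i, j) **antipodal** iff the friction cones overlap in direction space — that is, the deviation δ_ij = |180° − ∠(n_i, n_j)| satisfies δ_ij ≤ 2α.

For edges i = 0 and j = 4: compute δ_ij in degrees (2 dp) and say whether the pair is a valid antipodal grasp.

α = atan 0.1 = 5.71°;  2α = 11.42°
edge 0: e_0 = (-0.61, +0.81);  n_0 = (+0.7988, +0.6016)
edge 4: e_4 = (+1.01, -0.75);  n_4 = (-0.5962, -0.8029)
∠(n_0, n_4) = 163.58°
δ = |180° − 163.58°| = 16.42°
16.42° > 2α = 11.42°  →  invalid

δ = 16.42°, invalid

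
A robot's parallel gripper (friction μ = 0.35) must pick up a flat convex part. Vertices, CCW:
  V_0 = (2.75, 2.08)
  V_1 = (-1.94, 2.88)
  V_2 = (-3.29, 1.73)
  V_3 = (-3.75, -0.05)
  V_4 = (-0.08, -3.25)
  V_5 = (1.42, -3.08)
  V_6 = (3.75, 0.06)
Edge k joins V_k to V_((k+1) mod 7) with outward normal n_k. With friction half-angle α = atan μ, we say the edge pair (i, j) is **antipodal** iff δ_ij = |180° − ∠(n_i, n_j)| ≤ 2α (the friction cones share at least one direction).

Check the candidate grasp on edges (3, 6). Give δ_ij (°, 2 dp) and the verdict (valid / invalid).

δ = 22.58°, valid

α = atan 0.35 = 19.29°;  2α = 38.58°
edge 3: e_3 = (+3.67, -3.20);  n_3 = (-0.6572, -0.7537)
edge 6: e_6 = (-1.00, +2.02);  n_6 = (+0.8962, +0.4437)
∠(n_3, n_6) = 157.42°
δ = |180° − 157.42°| = 22.58°
22.58° ≤ 2α = 38.58°  →  valid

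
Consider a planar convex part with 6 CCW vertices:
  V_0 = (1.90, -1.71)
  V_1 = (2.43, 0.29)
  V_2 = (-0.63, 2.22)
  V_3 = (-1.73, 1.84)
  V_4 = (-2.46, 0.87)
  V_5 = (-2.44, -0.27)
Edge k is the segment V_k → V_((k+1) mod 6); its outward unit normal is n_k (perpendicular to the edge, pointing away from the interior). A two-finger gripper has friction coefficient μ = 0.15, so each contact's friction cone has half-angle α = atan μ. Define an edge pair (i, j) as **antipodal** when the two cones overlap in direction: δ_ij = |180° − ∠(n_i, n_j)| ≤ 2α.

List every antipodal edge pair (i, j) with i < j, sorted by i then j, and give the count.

α = atan 0.15 = 8.53°;  2α = 17.06°
n_0 = (+0.9666, -0.2562)
n_1 = (+0.5335, +0.8458)
n_2 = (-0.3265, +0.9452)
n_3 = (-0.7990, +0.6013)
n_4 = (-0.9998, -0.0175)
n_5 = (-0.3149, -0.9491)
  (0,1): δ = 107.40°  ·
  (0,2): δ = 56.10°  ·
  (0,3): δ = 22.12°  ·
  (0,4): δ = 15.85°  ✓
  (0,5): δ = 86.49°  ·
  (1,2): δ = 128.70°  ·
  (1,3): δ = 94.72°  ·
  (1,4): δ = 56.75°  ·
  (1,5): δ = 13.88°  ✓
  (2,3): δ = 146.02°  ·
  (2,4): δ = 108.05°  ·
  (2,5): δ = 37.41°  ·
  (3,4): δ = 142.03°  ·
  (3,5): δ = 71.39°  ·
  (4,5): δ = 109.36°  ·
antipodal pairs: 2

count = 2; pairs: (0,4), (1,5)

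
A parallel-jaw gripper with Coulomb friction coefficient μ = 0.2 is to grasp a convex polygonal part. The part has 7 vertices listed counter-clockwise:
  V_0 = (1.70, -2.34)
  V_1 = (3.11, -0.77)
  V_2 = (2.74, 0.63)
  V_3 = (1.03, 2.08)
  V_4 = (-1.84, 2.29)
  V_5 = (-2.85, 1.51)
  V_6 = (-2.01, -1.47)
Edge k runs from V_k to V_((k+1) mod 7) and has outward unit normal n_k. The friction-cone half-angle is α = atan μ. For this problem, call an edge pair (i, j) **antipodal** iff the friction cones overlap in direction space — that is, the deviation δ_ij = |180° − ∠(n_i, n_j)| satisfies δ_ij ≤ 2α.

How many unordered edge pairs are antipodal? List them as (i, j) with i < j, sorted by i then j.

α = atan 0.2 = 11.31°;  2α = 22.62°
n_0 = (+0.7440, -0.6682)
n_1 = (+0.9668, +0.2555)
n_2 = (+0.6467, +0.7627)
n_3 = (+0.0730, +0.9973)
n_4 = (-0.6112, +0.7915)
n_5 = (-0.9625, -0.2713)
n_6 = (-0.2283, -0.9736)
  (0,1): δ = 123.27°  ·
  (0,2): δ = 88.37°  ·
  (0,3): δ = 52.26°  ·
  (0,4): δ = 10.40°  ✓
  (0,5): δ = 57.67°  ·
  (0,6): δ = 118.73°  ·
  (1,2): δ = 145.10°  ·
  (1,3): δ = 108.99°  ·
  (1,4): δ = 67.13°  ·
  (1,5): δ = 0.94°  ✓
  (1,6): δ = 62.00°  ·
  (2,3): δ = 143.89°  ·
  (2,4): δ = 102.03°  ·
  (2,5): δ = 33.96°  ·
  (2,6): δ = 27.10°  ·
  (3,4): δ = 138.14°  ·
  (3,5): δ = 70.07°  ·
  (3,6): δ = 9.01°  ✓
  (4,5): δ = 111.94°  ·
  (4,6): δ = 50.88°  ·
  (5,6): δ = 118.94°  ·
antipodal pairs: 3

count = 3; pairs: (0,4), (1,5), (3,6)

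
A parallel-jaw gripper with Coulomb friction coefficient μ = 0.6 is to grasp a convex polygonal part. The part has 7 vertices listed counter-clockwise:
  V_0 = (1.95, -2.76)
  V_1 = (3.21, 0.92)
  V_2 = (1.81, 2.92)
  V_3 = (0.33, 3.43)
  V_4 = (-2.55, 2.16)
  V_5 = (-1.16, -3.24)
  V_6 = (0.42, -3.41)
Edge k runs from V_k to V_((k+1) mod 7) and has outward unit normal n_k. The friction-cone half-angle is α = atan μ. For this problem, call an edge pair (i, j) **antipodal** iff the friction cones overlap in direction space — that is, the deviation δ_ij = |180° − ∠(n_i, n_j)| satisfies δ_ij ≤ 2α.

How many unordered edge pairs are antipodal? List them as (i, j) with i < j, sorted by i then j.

α = atan 0.6 = 30.96°;  2α = 61.93°
n_0 = (+0.9461, -0.3239)
n_1 = (+0.8192, +0.5735)
n_2 = (+0.3258, +0.9454)
n_3 = (-0.4035, +0.9150)
n_4 = (-0.9684, -0.2493)
n_5 = (-0.1070, -0.9943)
n_6 = (+0.3910, -0.9204)
  (0,1): δ = 126.11°  ·
  (0,2): δ = 90.11°  ·
  (0,3): δ = 47.30°  ✓
  (0,4): δ = 33.34°  ✓
  (0,5): δ = 102.76°  ·
  (0,6): δ = 131.92°  ·
  (1,2): δ = 144.01°  ·
  (1,3): δ = 101.20°  ·
  (1,4): δ = 20.56°  ✓
  (1,5): δ = 48.87°  ✓
  (1,6): δ = 78.03°  ·
  (2,3): δ = 137.19°  ·
  (2,4): δ = 56.55°  ✓
  (2,5): δ = 12.87°  ✓
  (2,6): δ = 42.03°  ✓
  (3,4): δ = 99.36°  ·
  (3,5): δ = 29.94°  ✓
  (3,6): δ = 0.78°  ✓
  (4,5): δ = 110.58°  ·
  (4,6): δ = 81.42°  ·
  (5,6): δ = 150.84°  ·
antipodal pairs: 9

count = 9; pairs: (0,3), (0,4), (1,4), (1,5), (2,4), (2,5), (2,6), (3,5), (3,6)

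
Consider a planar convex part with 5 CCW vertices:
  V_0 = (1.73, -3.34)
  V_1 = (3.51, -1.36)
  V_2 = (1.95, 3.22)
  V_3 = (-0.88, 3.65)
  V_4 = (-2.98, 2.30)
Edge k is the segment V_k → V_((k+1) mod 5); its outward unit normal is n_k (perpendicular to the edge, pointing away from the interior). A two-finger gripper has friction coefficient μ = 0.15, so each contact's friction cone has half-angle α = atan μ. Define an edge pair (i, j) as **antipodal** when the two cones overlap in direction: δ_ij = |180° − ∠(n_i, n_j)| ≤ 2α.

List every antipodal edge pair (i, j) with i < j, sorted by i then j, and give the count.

α = atan 0.15 = 8.53°;  2α = 17.06°
n_0 = (+0.7437, -0.6685)
n_1 = (+0.9466, +0.3224)
n_2 = (+0.1502, +0.9887)
n_3 = (-0.5408, +0.8412)
n_4 = (-0.7676, -0.6410)
  (0,1): δ = 119.24°  ·
  (0,2): δ = 56.68°  ·
  (0,3): δ = 15.31°  ✓
  (0,4): δ = 81.82°  ·
  (1,2): δ = 117.45°  ·
  (1,3): δ = 76.07°  ·
  (1,4): δ = 21.06°  ·
  (2,3): δ = 138.63°  ·
  (2,4): δ = 41.49°  ·
  (3,4): δ = 82.87°  ·
antipodal pairs: 1

count = 1; pairs: (0,3)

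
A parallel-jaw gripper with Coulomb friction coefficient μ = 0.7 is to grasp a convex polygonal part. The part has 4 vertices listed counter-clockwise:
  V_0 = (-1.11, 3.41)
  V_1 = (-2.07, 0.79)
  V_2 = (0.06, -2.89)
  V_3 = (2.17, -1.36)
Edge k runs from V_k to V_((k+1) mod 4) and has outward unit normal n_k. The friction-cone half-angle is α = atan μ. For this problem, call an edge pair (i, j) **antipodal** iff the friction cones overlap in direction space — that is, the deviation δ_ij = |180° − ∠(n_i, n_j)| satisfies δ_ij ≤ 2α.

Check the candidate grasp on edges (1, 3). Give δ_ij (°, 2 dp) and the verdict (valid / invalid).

α = atan 0.7 = 34.99°;  2α = 69.98°
edge 1: e_1 = (+2.13, -3.68);  n_1 = (-0.8655, -0.5009)
edge 3: e_3 = (-3.28, +4.77);  n_3 = (+0.8240, +0.5666)
∠(n_1, n_3) = 175.55°
δ = |180° − 175.55°| = 4.45°
4.45° ≤ 2α = 69.98°  →  valid

δ = 4.45°, valid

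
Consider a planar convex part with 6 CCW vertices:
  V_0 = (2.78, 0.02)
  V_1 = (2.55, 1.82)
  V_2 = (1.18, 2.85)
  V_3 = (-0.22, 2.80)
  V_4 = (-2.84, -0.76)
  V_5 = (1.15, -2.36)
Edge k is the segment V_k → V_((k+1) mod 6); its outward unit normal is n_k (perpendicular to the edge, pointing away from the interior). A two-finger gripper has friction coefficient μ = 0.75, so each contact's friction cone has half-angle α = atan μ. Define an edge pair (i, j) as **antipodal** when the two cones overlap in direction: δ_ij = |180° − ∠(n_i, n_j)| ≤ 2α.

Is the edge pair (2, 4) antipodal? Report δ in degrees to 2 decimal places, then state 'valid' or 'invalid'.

δ = 23.90°, valid

α = atan 0.75 = 36.87°;  2α = 73.74°
edge 2: e_2 = (-1.40, -0.05);  n_2 = (-0.0357, +0.9994)
edge 4: e_4 = (+3.99, -1.60);  n_4 = (-0.3722, -0.9282)
∠(n_2, n_4) = 156.10°
δ = |180° − 156.10°| = 23.90°
23.90° ≤ 2α = 73.74°  →  valid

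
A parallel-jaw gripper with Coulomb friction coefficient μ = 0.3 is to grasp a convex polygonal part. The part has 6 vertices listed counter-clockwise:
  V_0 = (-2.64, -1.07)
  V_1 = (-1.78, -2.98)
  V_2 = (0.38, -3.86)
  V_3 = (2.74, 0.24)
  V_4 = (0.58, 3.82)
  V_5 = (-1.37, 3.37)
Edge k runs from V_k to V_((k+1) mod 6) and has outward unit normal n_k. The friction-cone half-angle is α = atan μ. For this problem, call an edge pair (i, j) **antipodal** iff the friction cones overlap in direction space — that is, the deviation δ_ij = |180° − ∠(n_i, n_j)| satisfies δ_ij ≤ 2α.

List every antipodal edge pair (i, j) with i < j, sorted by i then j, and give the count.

count = 2; pairs: (0,3), (2,5)

α = atan 0.3 = 16.70°;  2α = 33.40°
n_0 = (-0.9118, -0.4106)
n_1 = (-0.3773, -0.9261)
n_2 = (+0.8667, -0.4989)
n_3 = (+0.8562, +0.5166)
n_4 = (-0.2249, +0.9744)
n_5 = (-0.9614, +0.2750)
  (0,1): δ = 136.41°  ·
  (0,2): δ = 54.17°  ·
  (0,3): δ = 6.86°  ✓
  (0,4): δ = 78.75°  ·
  (0,5): δ = 139.80°  ·
  (1,2): δ = 97.76°  ·
  (1,3): δ = 36.73°  ·
  (1,4): δ = 35.16°  ·
  (1,5): δ = 96.20°  ·
  (2,3): δ = 118.97°  ·
  (2,4): δ = 47.08°  ·
  (2,5): δ = 13.96°  ✓
  (3,4): δ = 108.11°  ·
  (3,5): δ = 47.07°  ·
  (4,5): δ = 118.96°  ·
antipodal pairs: 2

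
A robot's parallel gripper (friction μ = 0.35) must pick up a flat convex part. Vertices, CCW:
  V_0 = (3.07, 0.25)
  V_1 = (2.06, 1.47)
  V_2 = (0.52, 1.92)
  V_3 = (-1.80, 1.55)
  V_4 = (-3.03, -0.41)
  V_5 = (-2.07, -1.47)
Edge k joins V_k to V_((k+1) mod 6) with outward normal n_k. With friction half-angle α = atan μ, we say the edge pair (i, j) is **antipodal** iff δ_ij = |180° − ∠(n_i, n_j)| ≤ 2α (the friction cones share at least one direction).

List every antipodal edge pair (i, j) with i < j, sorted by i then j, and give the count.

count = 4; pairs: (0,4), (1,4), (1,5), (2,5)

α = atan 0.35 = 19.29°;  2α = 38.58°
n_0 = (+0.7703, +0.6377)
n_1 = (+0.2805, +0.9599)
n_2 = (-0.1575, +0.9875)
n_3 = (-0.8470, +0.5316)
n_4 = (-0.7412, -0.6713)
n_5 = (+0.3173, -0.9483)
  (0,1): δ = 145.91°  ·
  (0,2): δ = 120.56°  ·
  (0,3): δ = 71.73°  ·
  (0,4): δ = 2.55°  ✓
  (0,5): δ = 68.88°  ·
  (1,2): δ = 154.65°  ·
  (1,3): δ = 105.82°  ·
  (1,4): δ = 31.55°  ✓
  (1,5): δ = 34.79°  ✓
  (2,3): δ = 131.17°  ·
  (2,4): δ = 56.90°  ·
  (2,5): δ = 9.44°  ✓
  (3,4): δ = 105.72°  ·
  (3,5): δ = 39.39°  ·
  (4,5): δ = 113.66°  ·
antipodal pairs: 4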